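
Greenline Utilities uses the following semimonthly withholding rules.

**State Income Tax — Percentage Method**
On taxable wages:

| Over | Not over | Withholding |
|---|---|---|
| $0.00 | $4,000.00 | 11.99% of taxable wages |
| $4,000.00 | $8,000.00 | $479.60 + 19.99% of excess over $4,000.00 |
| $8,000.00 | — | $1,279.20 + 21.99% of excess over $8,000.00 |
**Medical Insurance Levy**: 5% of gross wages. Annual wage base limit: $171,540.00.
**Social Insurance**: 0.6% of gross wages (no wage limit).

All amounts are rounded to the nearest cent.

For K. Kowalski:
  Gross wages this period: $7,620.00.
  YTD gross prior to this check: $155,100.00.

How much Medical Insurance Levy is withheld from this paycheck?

Medical Insurance Levy: 5% × $7,620.00 = $381.00

$381.00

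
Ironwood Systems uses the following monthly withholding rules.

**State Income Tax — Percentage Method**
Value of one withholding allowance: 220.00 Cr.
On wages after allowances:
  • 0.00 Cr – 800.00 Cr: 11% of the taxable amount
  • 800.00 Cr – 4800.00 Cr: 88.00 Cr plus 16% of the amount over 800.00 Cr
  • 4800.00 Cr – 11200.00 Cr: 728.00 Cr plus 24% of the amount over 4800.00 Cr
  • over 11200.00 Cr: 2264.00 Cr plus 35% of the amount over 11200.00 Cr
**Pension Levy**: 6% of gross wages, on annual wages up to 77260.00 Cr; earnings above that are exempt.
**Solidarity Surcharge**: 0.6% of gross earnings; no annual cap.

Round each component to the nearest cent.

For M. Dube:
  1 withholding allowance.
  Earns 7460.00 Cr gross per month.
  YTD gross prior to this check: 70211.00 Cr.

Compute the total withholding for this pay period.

1781.30 Cr

State Income Tax: taxable = 7460.00 Cr − 1×220.00 Cr = 7240.00 Cr
  728.00 Cr + 24% × (7240.00 Cr − 4800.00 Cr) = 728.00 Cr + 24% × 2440.00 Cr = 1313.60 Cr
Pension Levy: cap 77260.00 Cr − YTD 70211.00 Cr = 7049.00 Cr subject; 6% × 7049.00 Cr = 422.94 Cr
Solidarity Surcharge: 0.6% × 7460.00 Cr = 44.76 Cr
Total: 1313.60 Cr + 422.94 Cr + 44.76 Cr = 1781.30 Cr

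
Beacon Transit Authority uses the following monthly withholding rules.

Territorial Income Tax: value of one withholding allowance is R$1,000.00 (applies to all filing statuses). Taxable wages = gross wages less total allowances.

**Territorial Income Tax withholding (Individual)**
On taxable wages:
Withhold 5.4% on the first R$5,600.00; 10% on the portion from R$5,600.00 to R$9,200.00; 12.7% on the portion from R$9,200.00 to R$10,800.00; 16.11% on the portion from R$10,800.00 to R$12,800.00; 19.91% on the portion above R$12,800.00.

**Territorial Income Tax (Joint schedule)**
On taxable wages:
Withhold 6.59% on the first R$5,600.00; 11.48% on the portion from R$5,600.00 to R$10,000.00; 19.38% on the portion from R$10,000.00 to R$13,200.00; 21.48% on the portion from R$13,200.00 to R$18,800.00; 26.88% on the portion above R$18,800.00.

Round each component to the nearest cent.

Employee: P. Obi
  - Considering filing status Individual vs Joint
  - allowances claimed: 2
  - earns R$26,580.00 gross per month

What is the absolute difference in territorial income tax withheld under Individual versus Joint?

Territorial Income Tax (Individual): taxable = R$26,580.00 − 2×R$1,000.00 = R$24,580.00
  R$1,187.80 + 19.91% × (R$24,580.00 − R$12,800.00) = R$1,187.80 + 19.91% × R$11,780.00 = R$3,533.20
Territorial Income Tax (Joint): taxable = R$26,580.00 − 2×R$1,000.00 = R$24,580.00
  R$2,697.20 + 26.88% × (R$24,580.00 − R$18,800.00) = R$2,697.20 + 26.88% × R$5,780.00 = R$4,250.86
Difference: |R$3,533.20 − R$4,250.86| = R$717.66 (higher under Joint)

R$717.66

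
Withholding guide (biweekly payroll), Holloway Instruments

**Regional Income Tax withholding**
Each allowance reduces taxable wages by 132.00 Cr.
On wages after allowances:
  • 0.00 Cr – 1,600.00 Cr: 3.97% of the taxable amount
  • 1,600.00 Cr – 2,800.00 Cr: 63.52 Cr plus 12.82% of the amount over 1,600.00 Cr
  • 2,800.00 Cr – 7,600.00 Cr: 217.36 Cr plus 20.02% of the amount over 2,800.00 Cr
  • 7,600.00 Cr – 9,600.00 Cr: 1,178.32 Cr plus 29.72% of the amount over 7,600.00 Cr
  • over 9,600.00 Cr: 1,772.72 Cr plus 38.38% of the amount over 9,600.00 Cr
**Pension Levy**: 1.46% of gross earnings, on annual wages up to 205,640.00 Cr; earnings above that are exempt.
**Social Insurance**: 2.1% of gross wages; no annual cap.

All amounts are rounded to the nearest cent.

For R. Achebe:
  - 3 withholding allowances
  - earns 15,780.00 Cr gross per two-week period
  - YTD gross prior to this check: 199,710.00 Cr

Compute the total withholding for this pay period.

4,410.58 Cr

Regional Income Tax: taxable = 15,780.00 Cr − 3×132.00 Cr = 15,384.00 Cr
  1,772.72 Cr + 38.38% × (15,384.00 Cr − 9,600.00 Cr) = 1,772.72 Cr + 38.38% × 5,784.00 Cr = 3,992.62 Cr
Pension Levy: cap 205,640.00 Cr − YTD 199,710.00 Cr = 5,930.00 Cr subject; 1.46% × 5,930.00 Cr = 86.58 Cr
Social Insurance: 2.1% × 15,780.00 Cr = 331.38 Cr
Total: 3,992.62 Cr + 86.58 Cr + 331.38 Cr = 4,410.58 Cr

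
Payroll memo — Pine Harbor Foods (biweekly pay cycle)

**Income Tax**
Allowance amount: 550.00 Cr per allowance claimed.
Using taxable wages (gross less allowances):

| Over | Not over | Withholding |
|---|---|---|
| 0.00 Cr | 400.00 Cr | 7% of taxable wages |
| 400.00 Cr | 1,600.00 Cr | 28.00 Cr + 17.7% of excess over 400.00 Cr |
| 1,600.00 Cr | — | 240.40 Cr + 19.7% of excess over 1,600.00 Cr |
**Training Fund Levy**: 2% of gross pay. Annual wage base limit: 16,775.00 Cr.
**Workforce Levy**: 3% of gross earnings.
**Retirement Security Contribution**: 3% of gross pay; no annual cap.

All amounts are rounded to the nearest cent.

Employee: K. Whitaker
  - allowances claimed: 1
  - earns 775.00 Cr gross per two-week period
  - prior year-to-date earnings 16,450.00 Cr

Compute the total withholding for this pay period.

68.75 Cr

Income Tax: taxable = 775.00 Cr − 1×550.00 Cr = 225.00 Cr
  7% × 225.00 Cr = 15.75 Cr
Training Fund Levy: cap 16,775.00 Cr − YTD 16,450.00 Cr = 325.00 Cr subject; 2% × 325.00 Cr = 6.50 Cr
Workforce Levy: 3% × 775.00 Cr = 23.25 Cr
Retirement Security Contribution: 3% × 775.00 Cr = 23.25 Cr
Total: 15.75 Cr + 6.50 Cr + 23.25 Cr + 23.25 Cr = 68.75 Cr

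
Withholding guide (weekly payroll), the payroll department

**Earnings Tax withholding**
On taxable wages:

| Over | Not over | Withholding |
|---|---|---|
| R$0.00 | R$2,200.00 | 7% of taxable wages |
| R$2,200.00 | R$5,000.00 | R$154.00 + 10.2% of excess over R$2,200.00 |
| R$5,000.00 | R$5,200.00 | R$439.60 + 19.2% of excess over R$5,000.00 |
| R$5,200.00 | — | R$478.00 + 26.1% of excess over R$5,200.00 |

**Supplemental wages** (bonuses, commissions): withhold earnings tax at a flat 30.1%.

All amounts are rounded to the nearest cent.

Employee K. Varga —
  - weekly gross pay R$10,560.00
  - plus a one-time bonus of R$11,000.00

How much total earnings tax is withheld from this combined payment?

Earnings Tax: taxable = R$10,560.00
  R$478.00 + 26.1% × (R$10,560.00 − R$5,200.00) = R$478.00 + 26.1% × R$5,360.00 = R$1,876.96
Supplemental (30.1% flat on bonus): 30.1% × R$11,000.00 = R$3,311.00
Total earnings tax: R$1,876.96 + R$3,311.00 = R$5,187.96

R$5,187.96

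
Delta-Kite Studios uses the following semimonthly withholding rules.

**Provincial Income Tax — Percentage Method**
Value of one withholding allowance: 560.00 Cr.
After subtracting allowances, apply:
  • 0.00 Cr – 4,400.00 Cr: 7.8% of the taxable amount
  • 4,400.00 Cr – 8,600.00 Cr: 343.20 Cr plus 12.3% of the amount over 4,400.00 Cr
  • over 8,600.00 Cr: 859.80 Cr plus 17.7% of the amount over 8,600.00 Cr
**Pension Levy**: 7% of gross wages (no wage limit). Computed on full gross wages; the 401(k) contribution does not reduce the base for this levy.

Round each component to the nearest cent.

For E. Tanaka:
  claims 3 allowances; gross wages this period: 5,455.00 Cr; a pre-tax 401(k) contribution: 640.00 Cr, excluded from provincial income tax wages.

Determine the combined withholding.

Provincial Income Tax: taxable = 5,455.00 Cr − 640.00 Cr − 3×560.00 Cr = 3,135.00 Cr
  7.8% × 3,135.00 Cr = 244.53 Cr
Pension Levy: 7% × 5,455.00 Cr = 381.85 Cr
Total: 244.53 Cr + 381.85 Cr = 626.38 Cr

626.38 Cr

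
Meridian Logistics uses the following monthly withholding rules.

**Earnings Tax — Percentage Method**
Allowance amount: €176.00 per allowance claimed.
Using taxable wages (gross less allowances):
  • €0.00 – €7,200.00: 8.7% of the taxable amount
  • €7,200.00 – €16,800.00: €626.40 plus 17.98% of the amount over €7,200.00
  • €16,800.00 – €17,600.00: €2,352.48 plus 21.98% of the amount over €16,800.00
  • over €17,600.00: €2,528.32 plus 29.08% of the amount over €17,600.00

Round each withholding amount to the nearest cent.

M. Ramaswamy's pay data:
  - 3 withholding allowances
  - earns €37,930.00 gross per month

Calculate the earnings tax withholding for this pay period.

Earnings Tax: taxable = €37,930.00 − 3×€176.00 = €37,402.00
  €2,528.32 + 29.08% × (€37,402.00 − €17,600.00) = €2,528.32 + 29.08% × €19,802.00 = €8,286.74

€8,286.74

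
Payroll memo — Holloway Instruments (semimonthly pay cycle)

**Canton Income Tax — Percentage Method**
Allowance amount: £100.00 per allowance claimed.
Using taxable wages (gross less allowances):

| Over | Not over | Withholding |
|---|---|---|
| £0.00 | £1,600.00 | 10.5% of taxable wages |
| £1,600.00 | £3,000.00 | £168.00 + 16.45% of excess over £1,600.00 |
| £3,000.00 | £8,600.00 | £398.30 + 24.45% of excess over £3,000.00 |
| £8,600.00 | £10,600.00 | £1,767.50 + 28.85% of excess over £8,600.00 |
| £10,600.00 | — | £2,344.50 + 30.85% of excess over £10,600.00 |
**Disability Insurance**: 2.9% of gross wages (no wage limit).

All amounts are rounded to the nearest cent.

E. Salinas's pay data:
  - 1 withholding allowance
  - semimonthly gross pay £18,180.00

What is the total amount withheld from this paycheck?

£5,179.30

Canton Income Tax: taxable = £18,180.00 − 1×£100.00 = £18,080.00
  £2,344.50 + 30.85% × (£18,080.00 − £10,600.00) = £2,344.50 + 30.85% × £7,480.00 = £4,652.08
Disability Insurance: 2.9% × £18,180.00 = £527.22
Total: £4,652.08 + £527.22 = £5,179.30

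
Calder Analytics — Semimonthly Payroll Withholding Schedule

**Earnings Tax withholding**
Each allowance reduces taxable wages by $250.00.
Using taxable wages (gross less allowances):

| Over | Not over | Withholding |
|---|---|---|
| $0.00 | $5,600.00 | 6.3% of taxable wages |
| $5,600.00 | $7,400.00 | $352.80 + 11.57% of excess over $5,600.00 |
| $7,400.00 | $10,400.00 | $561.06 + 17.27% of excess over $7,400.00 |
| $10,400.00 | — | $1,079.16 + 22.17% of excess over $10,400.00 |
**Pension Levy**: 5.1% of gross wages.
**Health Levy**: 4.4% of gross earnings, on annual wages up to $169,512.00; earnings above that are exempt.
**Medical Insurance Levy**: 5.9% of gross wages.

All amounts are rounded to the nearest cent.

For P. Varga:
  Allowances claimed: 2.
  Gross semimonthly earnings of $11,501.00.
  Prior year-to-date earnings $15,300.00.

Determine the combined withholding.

Earnings Tax: taxable = $11,501.00 − 2×$250.00 = $11,001.00
  $1,079.16 + 22.17% × ($11,001.00 − $10,400.00) = $1,079.16 + 22.17% × $601.00 = $1,212.40
Pension Levy: 5.1% × $11,501.00 = $586.55
Health Levy: 4.4% × $11,501.00 = $506.04
Medical Insurance Levy: 5.9% × $11,501.00 = $678.56
Total: $1,212.40 + $586.55 + $506.04 + $678.56 = $2,983.55

$2,983.55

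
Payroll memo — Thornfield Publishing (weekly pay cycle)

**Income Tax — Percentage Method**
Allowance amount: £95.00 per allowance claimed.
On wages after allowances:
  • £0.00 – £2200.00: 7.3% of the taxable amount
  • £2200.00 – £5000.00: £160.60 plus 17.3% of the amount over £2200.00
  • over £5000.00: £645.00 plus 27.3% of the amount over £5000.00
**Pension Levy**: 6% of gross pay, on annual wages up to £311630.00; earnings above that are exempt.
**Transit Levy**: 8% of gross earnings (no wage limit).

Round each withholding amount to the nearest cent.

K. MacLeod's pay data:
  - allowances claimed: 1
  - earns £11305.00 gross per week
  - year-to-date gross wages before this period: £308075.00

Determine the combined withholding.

Income Tax: taxable = £11305.00 − 1×£95.00 = £11210.00
  £645.00 + 27.3% × (£11210.00 − £5000.00) = £645.00 + 27.3% × £6210.00 = £2340.33
Pension Levy: cap £311630.00 − YTD £308075.00 = £3555.00 subject; 6% × £3555.00 = £213.30
Transit Levy: 8% × £11305.00 = £904.40
Total: £2340.33 + £213.30 + £904.40 = £3458.03

£3458.03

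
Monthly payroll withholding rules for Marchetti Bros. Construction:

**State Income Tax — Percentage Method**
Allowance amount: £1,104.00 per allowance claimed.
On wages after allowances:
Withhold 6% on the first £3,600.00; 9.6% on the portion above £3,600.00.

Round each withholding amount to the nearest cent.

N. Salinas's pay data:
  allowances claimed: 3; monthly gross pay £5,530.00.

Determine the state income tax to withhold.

£133.08

State Income Tax: taxable = £5,530.00 − 3×£1,104.00 = £2,218.00
  6% × £2,218.00 = £133.08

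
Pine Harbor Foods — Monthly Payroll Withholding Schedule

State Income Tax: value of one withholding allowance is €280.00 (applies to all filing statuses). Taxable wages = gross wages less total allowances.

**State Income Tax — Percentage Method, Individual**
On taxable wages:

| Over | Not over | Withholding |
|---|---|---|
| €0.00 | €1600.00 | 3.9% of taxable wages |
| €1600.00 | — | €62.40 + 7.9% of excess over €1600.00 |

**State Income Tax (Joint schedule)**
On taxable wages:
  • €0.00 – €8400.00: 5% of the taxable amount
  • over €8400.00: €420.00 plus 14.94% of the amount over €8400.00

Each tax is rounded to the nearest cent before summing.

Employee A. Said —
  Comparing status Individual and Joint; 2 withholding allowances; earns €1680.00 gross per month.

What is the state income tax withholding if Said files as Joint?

€56.00

State Income Tax (Joint): taxable = €1680.00 − 2×€280.00 = €1120.00
  5% × €1120.00 = €56.00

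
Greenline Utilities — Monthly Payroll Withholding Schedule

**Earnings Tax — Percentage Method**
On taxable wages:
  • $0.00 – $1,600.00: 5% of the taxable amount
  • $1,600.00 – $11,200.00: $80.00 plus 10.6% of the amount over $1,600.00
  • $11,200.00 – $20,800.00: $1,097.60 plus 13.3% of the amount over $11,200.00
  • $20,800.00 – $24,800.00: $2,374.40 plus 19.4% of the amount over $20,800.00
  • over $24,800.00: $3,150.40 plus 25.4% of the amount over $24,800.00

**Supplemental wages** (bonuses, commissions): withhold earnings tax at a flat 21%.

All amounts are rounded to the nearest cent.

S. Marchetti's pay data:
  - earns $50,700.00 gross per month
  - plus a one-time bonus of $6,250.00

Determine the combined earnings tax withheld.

Earnings Tax: taxable = $50,700.00
  $3,150.40 + 25.4% × ($50,700.00 − $24,800.00) = $3,150.40 + 25.4% × $25,900.00 = $9,729.00
Supplemental (21% flat on bonus): 21% × $6,250.00 = $1,312.50
Total earnings tax: $9,729.00 + $1,312.50 = $11,041.50

$11,041.50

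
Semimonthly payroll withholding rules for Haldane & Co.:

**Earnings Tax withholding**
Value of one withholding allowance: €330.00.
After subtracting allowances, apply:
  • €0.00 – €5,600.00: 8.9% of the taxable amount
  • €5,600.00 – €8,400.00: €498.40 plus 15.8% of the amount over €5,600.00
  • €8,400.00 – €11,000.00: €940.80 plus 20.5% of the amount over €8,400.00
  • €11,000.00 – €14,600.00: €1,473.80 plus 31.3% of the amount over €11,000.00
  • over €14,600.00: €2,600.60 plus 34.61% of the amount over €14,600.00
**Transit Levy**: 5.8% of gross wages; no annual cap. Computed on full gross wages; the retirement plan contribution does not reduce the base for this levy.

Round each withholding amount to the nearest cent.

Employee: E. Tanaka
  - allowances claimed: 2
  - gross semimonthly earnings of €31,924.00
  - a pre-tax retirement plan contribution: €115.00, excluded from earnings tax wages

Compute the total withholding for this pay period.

Earnings Tax: taxable = €31,924.00 − €115.00 − 2×€330.00 = €31,149.00
  €2,600.60 + 34.61% × (€31,149.00 − €14,600.00) = €2,600.60 + 34.61% × €16,549.00 = €8,328.21
Transit Levy: 5.8% × €31,924.00 = €1,851.59
Total: €8,328.21 + €1,851.59 = €10,179.80

€10,179.80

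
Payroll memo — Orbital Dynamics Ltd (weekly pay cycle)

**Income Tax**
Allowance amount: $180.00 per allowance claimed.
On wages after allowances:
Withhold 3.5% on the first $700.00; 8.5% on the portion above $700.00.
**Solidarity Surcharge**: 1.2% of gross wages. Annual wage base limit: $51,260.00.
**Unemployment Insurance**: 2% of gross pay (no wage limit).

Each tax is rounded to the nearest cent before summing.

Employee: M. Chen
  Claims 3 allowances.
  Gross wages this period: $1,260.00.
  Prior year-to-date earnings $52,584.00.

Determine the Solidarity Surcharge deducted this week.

$0.00

Solidarity Surcharge: YTD $52,584.00 ≥ cap $51,260.00 → $0.00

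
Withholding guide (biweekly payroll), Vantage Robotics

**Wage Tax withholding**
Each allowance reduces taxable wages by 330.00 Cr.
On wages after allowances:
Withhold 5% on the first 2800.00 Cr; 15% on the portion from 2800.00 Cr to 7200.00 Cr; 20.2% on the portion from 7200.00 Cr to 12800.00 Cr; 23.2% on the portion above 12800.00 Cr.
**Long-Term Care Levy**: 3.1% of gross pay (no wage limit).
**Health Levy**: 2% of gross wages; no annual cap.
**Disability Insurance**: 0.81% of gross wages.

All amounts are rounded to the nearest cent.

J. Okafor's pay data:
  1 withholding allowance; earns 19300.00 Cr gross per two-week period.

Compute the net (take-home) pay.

14796.73 Cr

Wage Tax: taxable = 19300.00 Cr − 1×330.00 Cr = 18970.00 Cr
  1931.20 Cr + 23.2% × (18970.00 Cr − 12800.00 Cr) = 1931.20 Cr + 23.2% × 6170.00 Cr = 3362.64 Cr
Long-Term Care Levy: 3.1% × 19300.00 Cr = 598.30 Cr
Health Levy: 2% × 19300.00 Cr = 386.00 Cr
Disability Insurance: 0.81% × 19300.00 Cr = 156.33 Cr
Total withheld: 3362.64 Cr + 598.30 Cr + 386.00 Cr + 156.33 Cr = 4503.27 Cr
Net pay: 19300.00 Cr − 4503.27 Cr = 14796.73 Cr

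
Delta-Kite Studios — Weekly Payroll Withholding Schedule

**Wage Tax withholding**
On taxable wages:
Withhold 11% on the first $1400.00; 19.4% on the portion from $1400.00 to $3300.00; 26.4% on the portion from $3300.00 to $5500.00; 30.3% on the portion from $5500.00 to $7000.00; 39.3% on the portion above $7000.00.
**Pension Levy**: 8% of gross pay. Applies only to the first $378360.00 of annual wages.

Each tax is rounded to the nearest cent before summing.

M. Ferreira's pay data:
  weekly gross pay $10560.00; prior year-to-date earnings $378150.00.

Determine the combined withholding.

Wage Tax: taxable = $10560.00
  $1557.90 + 39.3% × ($10560.00 − $7000.00) = $1557.90 + 39.3% × $3560.00 = $2956.98
Pension Levy: cap $378360.00 − YTD $378150.00 = $210.00 subject; 8% × $210.00 = $16.80
Total: $2956.98 + $16.80 = $2973.78

$2973.78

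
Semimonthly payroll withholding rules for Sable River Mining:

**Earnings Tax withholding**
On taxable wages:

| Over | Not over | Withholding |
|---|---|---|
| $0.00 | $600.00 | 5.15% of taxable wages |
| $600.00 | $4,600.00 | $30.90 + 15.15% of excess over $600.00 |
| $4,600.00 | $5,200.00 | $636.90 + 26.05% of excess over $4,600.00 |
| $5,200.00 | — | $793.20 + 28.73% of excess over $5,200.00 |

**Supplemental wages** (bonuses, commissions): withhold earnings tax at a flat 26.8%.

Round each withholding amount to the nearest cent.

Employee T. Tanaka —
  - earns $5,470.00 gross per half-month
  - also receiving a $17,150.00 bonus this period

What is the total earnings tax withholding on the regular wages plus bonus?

$5,466.97

Earnings Tax: taxable = $5,470.00
  $793.20 + 28.73% × ($5,470.00 − $5,200.00) = $793.20 + 28.73% × $270.00 = $870.77
Supplemental (26.8% flat on bonus): 26.8% × $17,150.00 = $4,596.20
Total earnings tax: $870.77 + $4,596.20 = $5,466.97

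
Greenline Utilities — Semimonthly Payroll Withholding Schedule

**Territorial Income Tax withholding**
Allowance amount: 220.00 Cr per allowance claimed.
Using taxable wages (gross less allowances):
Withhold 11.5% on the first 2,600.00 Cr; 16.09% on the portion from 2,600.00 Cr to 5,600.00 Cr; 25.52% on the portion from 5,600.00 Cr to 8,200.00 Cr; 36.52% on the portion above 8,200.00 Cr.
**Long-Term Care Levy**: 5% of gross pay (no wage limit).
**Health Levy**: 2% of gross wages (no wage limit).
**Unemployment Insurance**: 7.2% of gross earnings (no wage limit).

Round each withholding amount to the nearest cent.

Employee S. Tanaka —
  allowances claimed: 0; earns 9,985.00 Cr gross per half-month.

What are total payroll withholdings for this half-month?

Territorial Income Tax: taxable = 9,985.00 Cr
  1,445.22 Cr + 36.52% × (9,985.00 Cr − 8,200.00 Cr) = 1,445.22 Cr + 36.52% × 1,785.00 Cr = 2,097.10 Cr
Long-Term Care Levy: 5% × 9,985.00 Cr = 499.25 Cr
Health Levy: 2% × 9,985.00 Cr = 199.70 Cr
Unemployment Insurance: 7.2% × 9,985.00 Cr = 718.92 Cr
Total: 2,097.10 Cr + 499.25 Cr + 199.70 Cr + 718.92 Cr = 3,514.97 Cr

3,514.97 Cr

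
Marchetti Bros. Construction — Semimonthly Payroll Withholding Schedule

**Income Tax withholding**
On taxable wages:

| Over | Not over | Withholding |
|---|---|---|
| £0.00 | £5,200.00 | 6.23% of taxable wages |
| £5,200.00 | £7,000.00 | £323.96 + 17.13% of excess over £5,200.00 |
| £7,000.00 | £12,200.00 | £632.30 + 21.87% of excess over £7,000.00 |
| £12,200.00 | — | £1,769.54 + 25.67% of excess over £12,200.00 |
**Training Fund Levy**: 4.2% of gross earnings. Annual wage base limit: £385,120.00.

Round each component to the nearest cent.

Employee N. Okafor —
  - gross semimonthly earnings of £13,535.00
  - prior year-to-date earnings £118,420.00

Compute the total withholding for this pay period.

Income Tax: taxable = £13,535.00
  £1,769.54 + 25.67% × (£13,535.00 − £12,200.00) = £1,769.54 + 25.67% × £1,335.00 = £2,112.23
Training Fund Levy: 4.2% × £13,535.00 = £568.47
Total: £2,112.23 + £568.47 = £2,680.70

£2,680.70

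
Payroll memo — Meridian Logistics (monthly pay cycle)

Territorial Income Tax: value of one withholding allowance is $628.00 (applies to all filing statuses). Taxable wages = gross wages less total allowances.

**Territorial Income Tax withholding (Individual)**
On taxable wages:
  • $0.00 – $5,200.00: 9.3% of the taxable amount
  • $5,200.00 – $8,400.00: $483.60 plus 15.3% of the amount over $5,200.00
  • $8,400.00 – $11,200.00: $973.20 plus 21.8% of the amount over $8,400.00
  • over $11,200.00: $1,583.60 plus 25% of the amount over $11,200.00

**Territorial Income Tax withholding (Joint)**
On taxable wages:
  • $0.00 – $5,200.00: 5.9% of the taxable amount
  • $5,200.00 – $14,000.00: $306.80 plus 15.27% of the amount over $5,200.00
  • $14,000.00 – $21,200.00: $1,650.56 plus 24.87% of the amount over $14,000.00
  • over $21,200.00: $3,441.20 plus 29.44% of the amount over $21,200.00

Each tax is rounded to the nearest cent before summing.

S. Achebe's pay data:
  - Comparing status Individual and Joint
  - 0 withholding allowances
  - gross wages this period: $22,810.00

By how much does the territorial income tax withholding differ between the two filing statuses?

$570.92

Territorial Income Tax (Individual): taxable = $22,810.00
  $1,583.60 + 25% × ($22,810.00 − $11,200.00) = $1,583.60 + 25% × $11,610.00 = $4,486.10
Territorial Income Tax (Joint): taxable = $22,810.00
  $3,441.20 + 29.44% × ($22,810.00 − $21,200.00) = $3,441.20 + 29.44% × $1,610.00 = $3,915.18
Difference: |$4,486.10 − $3,915.18| = $570.92 (higher under Individual)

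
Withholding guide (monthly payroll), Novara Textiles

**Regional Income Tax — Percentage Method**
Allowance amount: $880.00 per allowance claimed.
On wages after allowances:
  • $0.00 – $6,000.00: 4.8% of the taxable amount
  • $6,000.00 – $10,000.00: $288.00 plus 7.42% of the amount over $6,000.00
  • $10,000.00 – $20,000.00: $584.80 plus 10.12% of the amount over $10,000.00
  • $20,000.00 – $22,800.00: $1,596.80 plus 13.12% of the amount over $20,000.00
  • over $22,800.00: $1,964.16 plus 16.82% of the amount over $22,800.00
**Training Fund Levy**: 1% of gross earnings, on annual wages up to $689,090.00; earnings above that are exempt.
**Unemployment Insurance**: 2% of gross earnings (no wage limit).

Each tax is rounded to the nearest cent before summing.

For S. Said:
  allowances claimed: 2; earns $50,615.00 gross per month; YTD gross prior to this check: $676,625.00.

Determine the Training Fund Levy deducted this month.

$124.65

Training Fund Levy: cap $689,090.00 − YTD $676,625.00 = $12,465.00 subject; 1% × $12,465.00 = $124.65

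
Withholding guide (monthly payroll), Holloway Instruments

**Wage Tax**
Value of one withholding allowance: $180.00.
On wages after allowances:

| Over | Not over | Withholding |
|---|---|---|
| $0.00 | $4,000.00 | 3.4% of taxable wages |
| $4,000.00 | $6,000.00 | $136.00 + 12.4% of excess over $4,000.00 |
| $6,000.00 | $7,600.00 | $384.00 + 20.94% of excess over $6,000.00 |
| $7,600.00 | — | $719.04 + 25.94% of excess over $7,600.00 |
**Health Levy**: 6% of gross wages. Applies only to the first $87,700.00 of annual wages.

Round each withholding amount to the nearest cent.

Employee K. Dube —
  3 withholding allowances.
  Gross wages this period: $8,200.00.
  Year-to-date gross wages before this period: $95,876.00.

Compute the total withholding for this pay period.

Wage Tax: taxable = $8,200.00 − 3×$180.00 = $7,660.00
  $719.04 + 25.94% × ($7,660.00 − $7,600.00) = $719.04 + 25.94% × $60.00 = $734.60
Health Levy: YTD $95,876.00 ≥ cap $87,700.00 → $0.00
Total: $734.60 + $0.00 = $734.60

$734.60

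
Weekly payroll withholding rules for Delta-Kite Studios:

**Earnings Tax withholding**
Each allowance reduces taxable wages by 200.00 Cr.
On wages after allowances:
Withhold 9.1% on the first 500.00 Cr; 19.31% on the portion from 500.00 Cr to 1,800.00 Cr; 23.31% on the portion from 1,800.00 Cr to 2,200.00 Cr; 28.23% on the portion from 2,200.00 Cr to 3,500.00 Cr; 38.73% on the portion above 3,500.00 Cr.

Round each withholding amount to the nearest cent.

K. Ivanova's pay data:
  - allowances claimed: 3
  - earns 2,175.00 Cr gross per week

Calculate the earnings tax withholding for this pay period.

253.08 Cr

Earnings Tax: taxable = 2,175.00 Cr − 3×200.00 Cr = 1,575.00 Cr
  45.50 Cr + 19.31% × (1,575.00 Cr − 500.00 Cr) = 45.50 Cr + 19.31% × 1,075.00 Cr = 253.08 Cr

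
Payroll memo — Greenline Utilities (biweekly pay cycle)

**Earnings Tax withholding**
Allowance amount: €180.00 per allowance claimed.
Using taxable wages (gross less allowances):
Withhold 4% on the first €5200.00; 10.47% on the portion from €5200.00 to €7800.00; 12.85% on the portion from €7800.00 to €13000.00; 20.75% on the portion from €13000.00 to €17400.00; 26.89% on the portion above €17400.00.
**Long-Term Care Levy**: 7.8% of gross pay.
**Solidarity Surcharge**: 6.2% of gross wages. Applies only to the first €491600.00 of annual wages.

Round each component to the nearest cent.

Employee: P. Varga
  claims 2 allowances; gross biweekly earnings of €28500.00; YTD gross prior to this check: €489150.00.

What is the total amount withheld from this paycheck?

Earnings Tax: taxable = €28500.00 − 2×€180.00 = €28140.00
  €2061.42 + 26.89% × (€28140.00 − €17400.00) = €2061.42 + 26.89% × €10740.00 = €4949.41
Long-Term Care Levy: 7.8% × €28500.00 = €2223.00
Solidarity Surcharge: cap €491600.00 − YTD €489150.00 = €2450.00 subject; 6.2% × €2450.00 = €151.90
Total: €4949.41 + €2223.00 + €151.90 = €7324.31

€7324.31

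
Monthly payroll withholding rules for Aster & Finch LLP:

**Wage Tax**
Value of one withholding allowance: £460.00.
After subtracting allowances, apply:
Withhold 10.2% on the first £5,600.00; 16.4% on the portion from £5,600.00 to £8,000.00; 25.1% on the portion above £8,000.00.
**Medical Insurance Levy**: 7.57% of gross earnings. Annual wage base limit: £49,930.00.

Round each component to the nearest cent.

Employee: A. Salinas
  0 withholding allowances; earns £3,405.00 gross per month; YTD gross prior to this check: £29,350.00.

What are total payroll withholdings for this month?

Wage Tax: taxable = £3,405.00
  10.2% × £3,405.00 = £347.31
Medical Insurance Levy: 7.57% × £3,405.00 = £257.76
Total: £347.31 + £257.76 = £605.07

£605.07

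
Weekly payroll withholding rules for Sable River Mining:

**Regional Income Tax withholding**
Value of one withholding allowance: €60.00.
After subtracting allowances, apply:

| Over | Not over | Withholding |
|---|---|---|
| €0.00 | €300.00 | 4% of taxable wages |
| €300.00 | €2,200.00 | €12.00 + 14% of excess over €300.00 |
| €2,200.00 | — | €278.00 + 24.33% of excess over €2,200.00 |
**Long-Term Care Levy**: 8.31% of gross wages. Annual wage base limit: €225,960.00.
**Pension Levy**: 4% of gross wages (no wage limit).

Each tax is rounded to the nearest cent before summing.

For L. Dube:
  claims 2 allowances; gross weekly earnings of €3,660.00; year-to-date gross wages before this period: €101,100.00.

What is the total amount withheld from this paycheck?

Regional Income Tax: taxable = €3,660.00 − 2×€60.00 = €3,540.00
  €278.00 + 24.33% × (€3,540.00 − €2,200.00) = €278.00 + 24.33% × €1,340.00 = €604.02
Long-Term Care Levy: 8.31% × €3,660.00 = €304.15
Pension Levy: 4% × €3,660.00 = €146.40
Total: €604.02 + €304.15 + €146.40 = €1,054.57

€1,054.57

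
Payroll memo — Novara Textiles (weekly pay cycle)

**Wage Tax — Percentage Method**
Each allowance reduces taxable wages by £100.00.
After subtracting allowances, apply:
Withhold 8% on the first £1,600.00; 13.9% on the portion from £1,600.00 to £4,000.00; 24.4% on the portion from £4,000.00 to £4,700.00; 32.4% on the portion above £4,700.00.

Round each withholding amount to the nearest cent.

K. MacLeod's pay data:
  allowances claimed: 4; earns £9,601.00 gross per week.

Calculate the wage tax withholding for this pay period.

£2,090.72

Wage Tax: taxable = £9,601.00 − 4×£100.00 = £9,201.00
  £632.40 + 32.4% × (£9,201.00 − £4,700.00) = £632.40 + 32.4% × £4,501.00 = £2,090.72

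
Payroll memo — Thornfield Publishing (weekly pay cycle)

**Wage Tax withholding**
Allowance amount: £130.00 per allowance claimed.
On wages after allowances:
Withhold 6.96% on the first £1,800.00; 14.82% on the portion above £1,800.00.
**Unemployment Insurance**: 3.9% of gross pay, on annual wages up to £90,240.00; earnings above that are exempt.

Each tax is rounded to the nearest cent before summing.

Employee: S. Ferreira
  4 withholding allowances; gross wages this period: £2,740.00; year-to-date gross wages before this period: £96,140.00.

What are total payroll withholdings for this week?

Wage Tax: taxable = £2,740.00 − 4×£130.00 = £2,220.00
  £125.28 + 14.82% × (£2,220.00 − £1,800.00) = £125.28 + 14.82% × £420.00 = £187.52
Unemployment Insurance: YTD £96,140.00 ≥ cap £90,240.00 → £0.00
Total: £187.52 + £0.00 = £187.52

£187.52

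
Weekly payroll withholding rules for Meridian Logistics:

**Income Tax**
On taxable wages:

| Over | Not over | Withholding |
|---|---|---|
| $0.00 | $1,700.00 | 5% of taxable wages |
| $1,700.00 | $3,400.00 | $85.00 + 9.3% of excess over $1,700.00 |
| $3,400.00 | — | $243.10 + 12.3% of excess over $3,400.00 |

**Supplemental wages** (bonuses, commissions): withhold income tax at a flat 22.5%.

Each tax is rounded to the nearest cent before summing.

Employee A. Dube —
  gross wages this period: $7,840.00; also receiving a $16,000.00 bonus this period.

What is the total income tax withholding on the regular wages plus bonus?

$4,389.22

Income Tax: taxable = $7,840.00
  $243.10 + 12.3% × ($7,840.00 − $3,400.00) = $243.10 + 12.3% × $4,440.00 = $789.22
Supplemental (22.5% flat on bonus): 22.5% × $16,000.00 = $3,600.00
Total income tax: $789.22 + $3,600.00 = $4,389.22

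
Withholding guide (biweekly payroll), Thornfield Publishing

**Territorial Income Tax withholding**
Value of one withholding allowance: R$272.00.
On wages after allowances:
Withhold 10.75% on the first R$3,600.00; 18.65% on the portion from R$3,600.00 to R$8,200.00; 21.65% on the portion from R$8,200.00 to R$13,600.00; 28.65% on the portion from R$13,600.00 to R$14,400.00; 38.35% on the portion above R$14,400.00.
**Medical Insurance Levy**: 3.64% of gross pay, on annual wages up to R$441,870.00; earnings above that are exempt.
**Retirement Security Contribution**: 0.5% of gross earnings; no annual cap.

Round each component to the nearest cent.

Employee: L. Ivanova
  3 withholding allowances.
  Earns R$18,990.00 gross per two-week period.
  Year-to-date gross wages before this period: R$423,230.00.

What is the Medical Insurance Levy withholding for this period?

Medical Insurance Levy: cap R$441,870.00 − YTD R$423,230.00 = R$18,640.00 subject; 3.64% × R$18,640.00 = R$678.50

R$678.50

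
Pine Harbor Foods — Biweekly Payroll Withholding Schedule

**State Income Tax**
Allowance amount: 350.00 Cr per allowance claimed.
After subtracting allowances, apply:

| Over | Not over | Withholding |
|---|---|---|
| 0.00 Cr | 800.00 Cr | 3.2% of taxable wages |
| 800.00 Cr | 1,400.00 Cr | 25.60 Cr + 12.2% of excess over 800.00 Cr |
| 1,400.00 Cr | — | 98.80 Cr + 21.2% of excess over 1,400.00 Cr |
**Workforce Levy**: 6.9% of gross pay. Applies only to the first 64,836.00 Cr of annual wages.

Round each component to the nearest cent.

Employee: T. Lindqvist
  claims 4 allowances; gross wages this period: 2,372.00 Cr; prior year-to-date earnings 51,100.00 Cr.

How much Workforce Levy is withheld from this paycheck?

163.67 Cr

Workforce Levy: 6.9% × 2,372.00 Cr = 163.67 Cr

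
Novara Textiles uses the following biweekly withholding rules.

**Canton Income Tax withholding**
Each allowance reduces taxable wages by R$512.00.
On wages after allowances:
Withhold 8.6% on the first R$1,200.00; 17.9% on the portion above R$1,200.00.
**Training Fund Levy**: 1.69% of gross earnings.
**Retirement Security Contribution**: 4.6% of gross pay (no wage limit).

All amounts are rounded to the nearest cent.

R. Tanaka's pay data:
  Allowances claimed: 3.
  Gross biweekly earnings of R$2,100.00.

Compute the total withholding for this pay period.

Canton Income Tax: taxable = R$2,100.00 − 3×R$512.00 = R$564.00
  8.6% × R$564.00 = R$48.50
Training Fund Levy: 1.69% × R$2,100.00 = R$35.49
Retirement Security Contribution: 4.6% × R$2,100.00 = R$96.60
Total: R$48.50 + R$35.49 + R$96.60 = R$180.59

R$180.59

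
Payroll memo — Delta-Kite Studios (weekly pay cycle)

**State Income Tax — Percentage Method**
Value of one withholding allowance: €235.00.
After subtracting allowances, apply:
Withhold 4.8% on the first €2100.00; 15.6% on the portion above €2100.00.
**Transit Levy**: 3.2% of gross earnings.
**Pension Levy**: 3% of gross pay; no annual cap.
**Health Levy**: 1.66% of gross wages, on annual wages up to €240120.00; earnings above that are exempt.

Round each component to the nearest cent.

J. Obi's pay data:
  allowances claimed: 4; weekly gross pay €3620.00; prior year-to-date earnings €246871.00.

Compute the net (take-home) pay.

State Income Tax: taxable = €3620.00 − 4×€235.00 = €2680.00
  €100.80 + 15.6% × (€2680.00 − €2100.00) = €100.80 + 15.6% × €580.00 = €191.28
Transit Levy: 3.2% × €3620.00 = €115.84
Pension Levy: 3% × €3620.00 = €108.60
Health Levy: YTD €246871.00 ≥ cap €240120.00 → €0.00
Total withheld: €191.28 + €115.84 + €108.60 + €0.00 = €415.72
Net pay: €3620.00 − €415.72 = €3204.28

€3204.28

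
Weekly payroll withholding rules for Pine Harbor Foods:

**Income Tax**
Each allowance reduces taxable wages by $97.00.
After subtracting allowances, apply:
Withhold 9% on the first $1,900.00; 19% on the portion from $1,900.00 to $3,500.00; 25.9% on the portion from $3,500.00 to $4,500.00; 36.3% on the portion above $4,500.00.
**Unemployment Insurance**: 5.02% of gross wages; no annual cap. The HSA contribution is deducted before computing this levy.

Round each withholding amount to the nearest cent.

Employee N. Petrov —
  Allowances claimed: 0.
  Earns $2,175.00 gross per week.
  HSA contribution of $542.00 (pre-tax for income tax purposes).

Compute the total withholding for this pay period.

Income Tax: taxable = $2,175.00 − $542.00 = $1,633.00
  9% × $1,633.00 = $146.97
Unemployment Insurance: 5.02% × $1,633.00 = $81.98
Total: $146.97 + $81.98 = $228.95

$228.95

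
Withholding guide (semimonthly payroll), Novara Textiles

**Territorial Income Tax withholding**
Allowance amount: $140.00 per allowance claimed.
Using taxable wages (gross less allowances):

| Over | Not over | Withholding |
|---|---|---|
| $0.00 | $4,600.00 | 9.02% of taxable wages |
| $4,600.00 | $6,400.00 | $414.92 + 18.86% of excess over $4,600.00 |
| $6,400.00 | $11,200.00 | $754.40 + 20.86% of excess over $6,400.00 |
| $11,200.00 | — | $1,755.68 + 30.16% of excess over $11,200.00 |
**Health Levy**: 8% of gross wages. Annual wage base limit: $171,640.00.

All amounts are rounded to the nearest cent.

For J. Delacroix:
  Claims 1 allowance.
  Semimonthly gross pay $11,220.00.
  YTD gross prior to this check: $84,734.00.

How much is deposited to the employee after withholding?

$8,591.75

Territorial Income Tax: taxable = $11,220.00 − 1×$140.00 = $11,080.00
  $754.40 + 20.86% × ($11,080.00 − $6,400.00) = $754.40 + 20.86% × $4,680.00 = $1,730.65
Health Levy: 8% × $11,220.00 = $897.60
Total withheld: $1,730.65 + $897.60 = $2,628.25
Net pay: $11,220.00 − $2,628.25 = $8,591.75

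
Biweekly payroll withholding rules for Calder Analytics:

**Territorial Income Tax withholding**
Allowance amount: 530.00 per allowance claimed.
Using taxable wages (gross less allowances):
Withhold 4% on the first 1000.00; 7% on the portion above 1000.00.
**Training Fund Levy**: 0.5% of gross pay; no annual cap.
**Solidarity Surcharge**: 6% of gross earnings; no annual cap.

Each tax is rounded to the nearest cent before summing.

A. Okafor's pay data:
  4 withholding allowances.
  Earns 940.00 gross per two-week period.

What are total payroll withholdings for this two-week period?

Territorial Income Tax: taxable = 940.00 − 4×530.00 = -1180.00
  Taxable ≤ 0 → 0.00
Training Fund Levy: 0.5% × 940.00 = 4.70
Solidarity Surcharge: 6% × 940.00 = 56.40
Total: 0.00 + 4.70 + 56.40 = 61.10

61.10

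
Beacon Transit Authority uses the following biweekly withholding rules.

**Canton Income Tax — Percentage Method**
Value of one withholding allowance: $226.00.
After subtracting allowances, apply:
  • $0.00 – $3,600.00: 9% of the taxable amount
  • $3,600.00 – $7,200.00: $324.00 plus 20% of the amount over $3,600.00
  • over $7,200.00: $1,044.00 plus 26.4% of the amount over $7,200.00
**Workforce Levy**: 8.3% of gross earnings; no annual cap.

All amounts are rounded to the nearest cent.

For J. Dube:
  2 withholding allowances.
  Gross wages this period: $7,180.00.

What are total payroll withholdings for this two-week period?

$1,545.54

Canton Income Tax: taxable = $7,180.00 − 2×$226.00 = $6,728.00
  $324.00 + 20% × ($6,728.00 − $3,600.00) = $324.00 + 20% × $3,128.00 = $949.60
Workforce Levy: 8.3% × $7,180.00 = $595.94
Total: $949.60 + $595.94 = $1,545.54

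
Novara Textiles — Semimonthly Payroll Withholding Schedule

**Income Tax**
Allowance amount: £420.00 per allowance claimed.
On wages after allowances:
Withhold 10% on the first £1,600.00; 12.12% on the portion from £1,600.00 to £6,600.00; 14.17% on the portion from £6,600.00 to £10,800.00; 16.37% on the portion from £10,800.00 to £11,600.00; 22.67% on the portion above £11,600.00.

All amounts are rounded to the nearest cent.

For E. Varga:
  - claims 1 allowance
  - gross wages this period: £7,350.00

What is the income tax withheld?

£812.76

Income Tax: taxable = £7,350.00 − 1×£420.00 = £6,930.00
  £766.00 + 14.17% × (£6,930.00 − £6,600.00) = £766.00 + 14.17% × £330.00 = £812.76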